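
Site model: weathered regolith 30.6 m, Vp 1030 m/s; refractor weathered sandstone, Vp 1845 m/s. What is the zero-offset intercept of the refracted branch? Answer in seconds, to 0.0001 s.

0.0493 s

tᵢ = 2h·√(V₂²−V₁²)/(V₁V₂).
√(V₂²−V₁²) = √(1845²−1030²) = 1530.7 m/s.
tᵢ = 2·30.6·1530.7/(1030·1845) = 0.04930 s.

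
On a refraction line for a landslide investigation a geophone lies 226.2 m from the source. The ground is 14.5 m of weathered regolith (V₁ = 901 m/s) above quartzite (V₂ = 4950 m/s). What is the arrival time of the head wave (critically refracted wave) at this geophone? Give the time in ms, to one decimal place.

77.3 ms

θ_c = arcsin(V₁/V₂) = arcsin(901/4950) = 10.49°, cos θ_c = 0.9833.
Intercept time tᵢ = 2h cos θ_c / V₁ = 2·14.5·0.9833/901 = 0.03165 s.
t = x/V₂ + tᵢ = 226.2/4950 + 0.03165 = 0.07735 s.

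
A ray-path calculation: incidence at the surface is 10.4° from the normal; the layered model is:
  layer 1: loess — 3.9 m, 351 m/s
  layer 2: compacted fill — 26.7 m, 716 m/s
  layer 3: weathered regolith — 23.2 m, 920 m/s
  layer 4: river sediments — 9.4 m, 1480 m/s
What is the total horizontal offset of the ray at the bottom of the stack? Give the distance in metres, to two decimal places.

34.78 m

Ray parameter p = sin 10.4° / 351 m/s = 5.1430e-04 s/m.
Layer 1: θ = 10.40°; offset = 3.9·tan 10.40° = 0.7158 m.
Layer 2: sin θ = p·716 = 0.3682 → θ = 21.61°; offset = 26.7·tan 21.61° = 10.5751 m.
Layer 3: sin θ = p·920 = 0.4732 → θ = 28.24°; offset = 23.2·tan 28.24° = 12.4602 m.
Layer 4: sin θ = p·1480 = 0.7612 → θ = 49.57°; offset = 9.4·tan 49.57° = 11.0320 m.
Summing the layer offsets gives 34.7831 m.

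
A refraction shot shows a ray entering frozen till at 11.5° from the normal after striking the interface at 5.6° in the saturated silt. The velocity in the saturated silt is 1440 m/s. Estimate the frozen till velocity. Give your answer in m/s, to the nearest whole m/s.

sin 5.6° = 0.0976; sin 11.5° = 0.1994.
V₂ = V₁·(sin θ₂/sin θ₁) = 1440·(0.1994/0.0976) = 2942.01 m/s.

2942 m/s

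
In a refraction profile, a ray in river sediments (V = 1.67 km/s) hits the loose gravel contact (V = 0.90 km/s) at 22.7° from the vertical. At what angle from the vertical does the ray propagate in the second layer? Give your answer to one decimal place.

sin θ₁/V₁ = sin θ₂/V₂ ⇒ sin θ₂ = 0.90·sin 22.7°/1.67 = 0.90·0.3859/1.67 = 0.2080.
θ₂ = sin⁻¹(0.2080) = 12.00° (from vertical).

12.0°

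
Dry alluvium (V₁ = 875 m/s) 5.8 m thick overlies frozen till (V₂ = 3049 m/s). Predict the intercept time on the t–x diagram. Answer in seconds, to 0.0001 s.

tᵢ = 2h·√(V₂²−V₁²)/(V₁V₂).
√(V₂²−V₁²) = √(3049²−875²) = 2920.7 m/s.
tᵢ = 2·5.8·2920.7/(875·3049) = 0.01270 s.

0.0127 s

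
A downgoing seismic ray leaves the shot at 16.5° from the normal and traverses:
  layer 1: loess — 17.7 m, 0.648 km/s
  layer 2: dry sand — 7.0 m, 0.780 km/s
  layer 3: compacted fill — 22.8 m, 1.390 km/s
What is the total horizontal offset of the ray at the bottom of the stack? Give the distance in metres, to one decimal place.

Apply Snell's law at each interface; in layer i the horizontal offset is hᵢ·tan θᵢ.
Layer 1: θ = 16.50°; offset = 17.7·tan 16.50° = 5.243 m.
Layer 2: sin θ = 0.780·sin 16.5°/0.648 = 0.3419, θ = 19.99°; offset = 7.0·tan 19.99° = 2.547 m.
Layer 3: sin θ = 1.390·sin 16.5°/0.648 = 0.6092, θ = 37.53°; offset = 22.8·tan 37.53° = 17.516 m.
Total horizontal offset = 25.306 m.

25.3 m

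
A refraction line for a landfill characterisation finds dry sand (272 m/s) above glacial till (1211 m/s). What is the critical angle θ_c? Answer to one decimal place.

At critical incidence the refracted ray runs along the interface (θ₂ = 90°), so sin θ_c = V₁/V₂.
θ_c = arcsin(272/1211) = arcsin 0.2246 = 12.98°.

13.0°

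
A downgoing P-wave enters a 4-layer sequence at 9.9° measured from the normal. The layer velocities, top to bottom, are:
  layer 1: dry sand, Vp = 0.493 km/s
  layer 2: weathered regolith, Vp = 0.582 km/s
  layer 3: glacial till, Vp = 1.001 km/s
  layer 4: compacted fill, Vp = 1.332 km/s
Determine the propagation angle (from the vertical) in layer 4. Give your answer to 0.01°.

27.68°

Snell's law across each interface conserves sin θ / V, so sin θ_4 = V_4·sin θ₁/V₁.
sin θ_4 = 1.332 × sin 9.9° / 0.493 = 0.4645.
θ_4 = arcsin 0.4645 = 27.68°.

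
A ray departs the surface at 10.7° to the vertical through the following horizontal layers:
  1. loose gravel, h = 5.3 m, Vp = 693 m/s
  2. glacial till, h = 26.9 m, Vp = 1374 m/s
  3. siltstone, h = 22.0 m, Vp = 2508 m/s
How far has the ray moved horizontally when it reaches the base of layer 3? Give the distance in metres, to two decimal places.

Apply Snell's law at each interface; in layer i the horizontal offset is hᵢ·tan θᵢ.
Layer 1: θ = 10.70°; offset = 5.3·tan 10.70° = 1.0014 m.
Layer 2: sin θ = 1374·sin 10.7°/693 = 0.3681, θ = 21.60°; offset = 26.9·tan 21.60° = 10.6503 m.
Layer 3: sin θ = 2508·sin 10.7°/693 = 0.6719, θ = 42.22°; offset = 22.0·tan 42.22° = 19.9601 m.
Total horizontal offset = 31.6118 m.

31.61 m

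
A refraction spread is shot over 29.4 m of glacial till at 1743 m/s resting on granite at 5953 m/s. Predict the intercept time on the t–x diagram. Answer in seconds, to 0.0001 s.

θ_c = arcsin(V₁/V₂) = arcsin(1743/5953) = 17.03°; cos θ_c = 0.9562.
tᵢ = 2h·cos θ_c / V₁ = 2·29.4·0.9562 / 1743 = 0.03226 s.

0.0323 s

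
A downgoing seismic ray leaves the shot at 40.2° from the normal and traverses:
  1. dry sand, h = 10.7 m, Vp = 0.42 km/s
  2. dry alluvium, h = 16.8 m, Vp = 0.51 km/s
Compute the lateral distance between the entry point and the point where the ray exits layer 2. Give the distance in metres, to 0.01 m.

Ray parameter p = sin 40.2° / 0.42 km/s = 1.5368e+00 s/km.
Layer 1: θ = 40.20°; offset = 10.7·tan 40.20° = 9.0422 m.
Layer 2: sin θ = p·0.51 = 0.7838 → θ = 51.61°; offset = 16.8·tan 51.61° = 21.2017 m.
Summing the layer offsets gives 30.2439 m.

30.24 m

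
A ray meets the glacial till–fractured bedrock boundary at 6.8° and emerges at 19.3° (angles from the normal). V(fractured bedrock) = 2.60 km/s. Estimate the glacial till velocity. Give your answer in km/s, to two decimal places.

0.93 km/s

sin 6.8° = 0.1184; sin 19.3° = 0.3305.
V₁ = V₂·(sin θ₁/sin θ₂) = 2.60·(0.1184/0.3305) = 0.93 km/s.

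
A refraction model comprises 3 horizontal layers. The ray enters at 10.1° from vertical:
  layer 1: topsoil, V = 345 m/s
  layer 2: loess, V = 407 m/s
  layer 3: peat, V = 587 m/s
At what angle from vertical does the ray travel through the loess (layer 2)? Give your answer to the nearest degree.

Ray parameter p = sin 10.1° / 345 = 5.0831e-04 s/m.
sin θ_2 = p·V_2 = 5.0831e-04 × 407 = 0.2069.
θ_2 = 11.94° from the vertical.

12°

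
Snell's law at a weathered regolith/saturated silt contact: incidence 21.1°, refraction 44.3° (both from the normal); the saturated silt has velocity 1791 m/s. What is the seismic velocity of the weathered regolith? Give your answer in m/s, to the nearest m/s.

Snell's law: sin 21.1°/V₁ = sin 44.3°/V₂.
V₁ = V₂·sin 21.1°/sin 44.3° = 1791 × 0.5154 = 923.17 m/s.

923 m/s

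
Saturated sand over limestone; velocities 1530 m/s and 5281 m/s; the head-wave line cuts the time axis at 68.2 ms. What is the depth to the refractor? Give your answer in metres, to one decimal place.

54.5 m

h = tᵢ·V₁·V₂ / (2·√(V₂²−V₁²)).
√(V₂²−V₁²) = √(5281² − 1530²) = 5054.5 m/s.
h = 0.0682 s × 1530 × 5281 / (2 × 5054.5) = 54.51 m.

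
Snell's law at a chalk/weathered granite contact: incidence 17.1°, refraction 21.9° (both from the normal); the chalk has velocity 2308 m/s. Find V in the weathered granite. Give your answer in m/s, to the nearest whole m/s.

2928 m/s

sin 17.1° = 0.2940; sin 21.9° = 0.3730.
V₂ = V₁·(sin θ₂/sin θ₁) = 2308·(0.3730/0.2940) = 2927.68 m/s.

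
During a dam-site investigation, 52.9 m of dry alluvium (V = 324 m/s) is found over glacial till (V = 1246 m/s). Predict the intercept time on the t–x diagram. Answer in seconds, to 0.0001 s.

0.3153 s

tᵢ = 2h·√(V₂²−V₁²)/(V₁V₂).
√(V₂²−V₁²) = √(1246²−324²) = 1203.1 m/s.
tᵢ = 2·52.9·1203.1/(324·1246) = 0.31531 s.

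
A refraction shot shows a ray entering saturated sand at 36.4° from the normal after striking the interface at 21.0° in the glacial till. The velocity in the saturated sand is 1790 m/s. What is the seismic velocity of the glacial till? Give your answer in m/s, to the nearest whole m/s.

1081 m/s

Snell's law: sin 21.0°/V₁ = sin 36.4°/V₂.
V₁ = V₂·sin 21.0°/sin 36.4° = 1790 × 0.6039 = 1080.99 m/s.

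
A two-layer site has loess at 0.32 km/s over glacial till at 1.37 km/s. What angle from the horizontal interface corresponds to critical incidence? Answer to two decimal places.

At critical incidence the refracted ray runs along the interface (θ₂ = 90°), so sin θ_c = V₁/V₂.
θ_c = arcsin(0.32/1.37) = arcsin 0.2336 = 13.51°.
Measured from the interface: 90° − 13.51° = 76.49°.

76.49°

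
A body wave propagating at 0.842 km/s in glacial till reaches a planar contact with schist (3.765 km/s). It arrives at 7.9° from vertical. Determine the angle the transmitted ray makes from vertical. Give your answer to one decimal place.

sin θ₁/V₁ = sin θ₂/V₂ ⇒ sin θ₂ = 3.765·sin 7.9°/0.842 = 3.765·0.1374/0.842 = 0.6146.
θ₂ = sin⁻¹(0.6146) = 37.92° (from vertical).

37.9°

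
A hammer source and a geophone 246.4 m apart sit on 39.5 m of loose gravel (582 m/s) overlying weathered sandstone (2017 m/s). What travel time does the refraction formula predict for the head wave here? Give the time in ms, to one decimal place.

252.1 ms

θ_c = arcsin(V₁/V₂) = arcsin(582/2017) = 16.77°, cos θ_c = 0.9575.
Intercept time tᵢ = 2h cos θ_c / V₁ = 2·39.5·0.9575/582 = 0.12997 s.
t = x/V₂ + tᵢ = 246.4/2017 + 0.12997 = 0.25213 s.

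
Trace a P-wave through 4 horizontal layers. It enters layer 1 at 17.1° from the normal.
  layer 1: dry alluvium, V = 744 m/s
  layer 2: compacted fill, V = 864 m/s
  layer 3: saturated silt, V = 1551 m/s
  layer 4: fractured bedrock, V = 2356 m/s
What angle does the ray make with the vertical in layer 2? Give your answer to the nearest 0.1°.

20.0°

Ray parameter p = sin 17.1° / 744 = 3.9522e-04 s/m.
sin θ_2 = p·V_2 = 3.9522e-04 × 864 = 0.3415.
θ_2 = 19.97° from the vertical.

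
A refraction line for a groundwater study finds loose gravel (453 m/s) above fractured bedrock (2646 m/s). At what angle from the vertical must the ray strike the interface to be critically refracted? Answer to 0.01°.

9.86°

Critical incidence: sin θ_c = V₁/V₂ = 453/2646 = 0.1712.
θ_c = arcsin 0.1712 = 9.86°.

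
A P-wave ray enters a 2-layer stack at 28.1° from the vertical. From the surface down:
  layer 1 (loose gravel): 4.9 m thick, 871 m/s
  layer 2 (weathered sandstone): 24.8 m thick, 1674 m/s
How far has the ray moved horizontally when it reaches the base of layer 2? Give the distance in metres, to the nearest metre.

55 m

Ray parameter p = sin 28.1° / 871 m/s = 5.4077e-04 s/m.
Layer 1: θ = 28.10°; offset = 4.9·tan 28.10° = 2.616 m.
Layer 2: sin θ = p·1674 = 0.9053 → θ = 64.86°; offset = 24.8·tan 64.86° = 52.839 m.
Total horizontal offset = 55.456 m.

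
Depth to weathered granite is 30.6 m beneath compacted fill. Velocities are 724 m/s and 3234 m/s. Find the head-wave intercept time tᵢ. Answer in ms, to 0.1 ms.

82.4 ms

tᵢ = 2h·√(V₂²−V₁²)/(V₁V₂).
√(V₂²−V₁²) = √(3234²−724²) = 3151.9 m/s.
tᵢ = 2·30.6·3151.9/(724·3234) = 0.08238 s.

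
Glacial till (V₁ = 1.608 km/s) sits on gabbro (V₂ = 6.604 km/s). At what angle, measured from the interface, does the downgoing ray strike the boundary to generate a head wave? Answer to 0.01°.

Critical incidence: sin θ_c = V₁/V₂ = 1.608/6.604 = 0.2435.
θ_c = arcsin 0.2435 = 14.09°.
Measured from the interface: 90° − 14.09° = 75.91°.

75.91°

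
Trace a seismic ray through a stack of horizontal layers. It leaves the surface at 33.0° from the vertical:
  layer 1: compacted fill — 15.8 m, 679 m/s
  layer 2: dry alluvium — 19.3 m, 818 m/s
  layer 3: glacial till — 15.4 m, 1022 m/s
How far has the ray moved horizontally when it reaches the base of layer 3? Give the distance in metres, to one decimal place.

49.1 m

Ray parameter p = sin 33.0° / 679 m/s = 8.0212e-04 s/m.
Layer 1: θ = 33.00°; offset = 15.8·tan 33.00° = 10.261 m.
Layer 2: sin θ = p·818 = 0.6561 → θ = 41.01°; offset = 19.3·tan 41.01° = 16.781 m.
Layer 3: sin θ = p·1022 = 0.8198 → θ = 55.06°; offset = 15.4·tan 55.06° = 22.044 m.
Total horizontal offset = 49.085 m.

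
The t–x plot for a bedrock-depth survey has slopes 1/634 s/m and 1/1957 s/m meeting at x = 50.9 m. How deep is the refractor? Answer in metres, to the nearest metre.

18 m

x_cross = 2h·√((V₂+V₁)/(V₂−V₁)) → h = x_cross / (2·√((V₂+V₁)/(V₂−V₁))).
√((V₂+V₁)/(V₂−V₁)) = √((1957+634)/(1957−634)) = 1.3994.
h = 50.9 / (2·1.3994) = 18.19 m.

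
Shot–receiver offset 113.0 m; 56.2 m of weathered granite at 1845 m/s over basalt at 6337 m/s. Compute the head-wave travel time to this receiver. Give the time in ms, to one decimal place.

t = x/V₂ + 2h·√(V₂²−V₁²)/(V₁V₂).
√(V₂²−V₁²) = √(6337²−1845²) = 6062.5 m/s; delay term = 2·56.2·6062.5/(1845·6337) = 0.05828 s.
t = 113.0/6337 + 0.05828 = 0.07611 s.

76.1 ms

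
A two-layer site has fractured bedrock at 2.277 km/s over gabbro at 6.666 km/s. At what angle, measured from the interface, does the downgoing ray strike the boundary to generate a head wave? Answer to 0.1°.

Critical incidence: sin θ_c = V₁/V₂ = 2.277/6.666 = 0.3416.
θ_c = arcsin 0.3416 = 19.97°.
Measured from the interface: 90° − 19.97° = 70.03°.

70.0°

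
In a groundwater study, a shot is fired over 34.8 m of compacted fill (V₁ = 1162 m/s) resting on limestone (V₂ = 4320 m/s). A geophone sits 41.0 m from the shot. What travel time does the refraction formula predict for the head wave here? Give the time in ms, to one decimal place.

t = x/V₂ + 2h·√(V₂²−V₁²)/(V₁V₂).
√(V₂²−V₁²) = √(4320²−1162²) = 4160.8 m/s; delay term = 2·34.8·4160.8/(1162·4320) = 0.05769 s.
t = 41.0/4320 + 0.05769 = 0.06718 s.

67.2 ms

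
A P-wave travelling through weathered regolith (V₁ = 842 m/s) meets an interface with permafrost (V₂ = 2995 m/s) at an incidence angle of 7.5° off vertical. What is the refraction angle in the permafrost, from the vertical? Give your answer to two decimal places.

27.66°

Snell's law: sin θ₂ = (V₂/V₁)·sin θ₁ = (2995/842)·sin 7.5° = 0.4643.
θ₂ = sin⁻¹(0.4643) = 27.66° (from vertical).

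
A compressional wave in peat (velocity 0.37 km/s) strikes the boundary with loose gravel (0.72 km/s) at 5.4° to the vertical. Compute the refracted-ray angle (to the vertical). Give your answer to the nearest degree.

11°

sin θ₁/V₁ = sin θ₂/V₂ ⇒ sin θ₂ = 0.72·sin 5.4°/0.37 = 0.72·0.0941/0.37 = 0.1831.
θ₂ = arcsin 0.1831 = 10.55° from the normal.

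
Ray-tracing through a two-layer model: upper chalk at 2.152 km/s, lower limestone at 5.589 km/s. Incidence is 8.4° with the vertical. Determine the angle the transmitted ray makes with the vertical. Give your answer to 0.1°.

sin θ₁/V₁ = sin θ₂/V₂ ⇒ sin θ₂ = 5.589·sin 8.4°/2.152 = 5.589·0.1461/2.152 = 0.3794.
θ₂ = sin⁻¹(0.3794) = 22.30° (from vertical).

22.3°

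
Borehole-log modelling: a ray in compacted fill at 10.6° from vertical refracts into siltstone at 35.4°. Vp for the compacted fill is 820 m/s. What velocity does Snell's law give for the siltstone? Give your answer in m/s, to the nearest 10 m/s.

2580 m/s

sin 10.6° = 0.1840; sin 35.4° = 0.5793.
V₂ = V₁·(sin θ₂/sin θ₁) = 820·(0.5793/0.1840) = 2582.26 m/s.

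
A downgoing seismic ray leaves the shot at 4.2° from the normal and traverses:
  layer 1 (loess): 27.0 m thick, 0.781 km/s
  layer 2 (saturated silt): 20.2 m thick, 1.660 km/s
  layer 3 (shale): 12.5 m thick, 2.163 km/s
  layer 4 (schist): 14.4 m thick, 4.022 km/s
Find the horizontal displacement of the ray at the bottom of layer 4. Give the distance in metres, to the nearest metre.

p = sin θ₁/V₁ = sin 4.2°/0.781 = 9.3775e-02 s/km is conserved through the stack.
Layer 1: θ = 4.20°; offset = 27.0·tan 4.20° = 1.983 m.
Layer 2: sin θ = p·1.660 = 0.1557 → θ = 8.96°; offset = 20.2·tan 8.96° = 3.183 m.
Layer 3: sin θ = p·2.163 = 0.2028 → θ = 11.70°; offset = 12.5·tan 11.70° = 2.589 m.
Layer 4: sin θ = p·4.022 = 0.3772 → θ = 22.16°; offset = 14.4·tan 22.16° = 5.864 m.
Summing the layer offsets gives 13.620 m.

14 m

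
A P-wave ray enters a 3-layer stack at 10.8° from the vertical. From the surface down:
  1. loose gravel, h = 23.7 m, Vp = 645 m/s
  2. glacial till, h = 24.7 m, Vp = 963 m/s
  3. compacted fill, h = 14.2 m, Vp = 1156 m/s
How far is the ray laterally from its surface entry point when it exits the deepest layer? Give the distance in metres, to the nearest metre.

Ray parameter p = sin 10.8° / 645 m/s = 2.9051e-04 s/m.
Layer 1: θ = 10.80°; offset = 23.7·tan 10.80° = 4.521 m.
Layer 2: sin θ = p·963 = 0.2798 → θ = 16.25°; offset = 24.7·tan 16.25° = 7.198 m.
Layer 3: sin θ = p·1156 = 0.3358 → θ = 19.62°; offset = 14.2·tan 19.62° = 5.063 m.
Total horizontal offset = 16.781 m.

17 m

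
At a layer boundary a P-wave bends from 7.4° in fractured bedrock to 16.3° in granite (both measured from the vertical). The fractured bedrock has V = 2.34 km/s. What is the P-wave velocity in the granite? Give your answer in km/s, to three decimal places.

sin 7.4° = 0.1288; sin 16.3° = 0.2807.
V₂ = V₁·(sin θ₂/sin θ₁) = 2.34·(0.2807/0.1288) = 5.099 km/s.

5.099 km/s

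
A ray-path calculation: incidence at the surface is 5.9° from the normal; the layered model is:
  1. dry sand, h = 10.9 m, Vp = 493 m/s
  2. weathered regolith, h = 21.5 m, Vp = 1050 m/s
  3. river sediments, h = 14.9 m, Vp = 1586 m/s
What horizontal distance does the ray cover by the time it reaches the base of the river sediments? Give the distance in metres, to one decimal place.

Apply Snell's law at each interface; in layer i the horizontal offset is hᵢ·tan θᵢ.
Layer 1: θ = 5.90°; offset = 10.9·tan 5.90° = 1.126 m.
Layer 2: sin θ = 1050·sin 5.9°/493 = 0.2189, θ = 12.65°; offset = 21.5·tan 12.65° = 4.824 m.
Layer 3: sin θ = 1586·sin 5.9°/493 = 0.3307, θ = 19.31°; offset = 14.9·tan 19.31° = 5.221 m.
Σ offsets = 11.171 m.

11.2 m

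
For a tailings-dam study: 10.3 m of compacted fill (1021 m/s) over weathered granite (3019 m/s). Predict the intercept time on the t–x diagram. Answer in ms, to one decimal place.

tᵢ = 2h·√(V₂²−V₁²)/(V₁V₂).
√(V₂²−V₁²) = √(3019²−1021²) = 2841.1 m/s.
tᵢ = 2·10.3·2841.1/(1021·3019) = 0.01899 s.

19.0 ms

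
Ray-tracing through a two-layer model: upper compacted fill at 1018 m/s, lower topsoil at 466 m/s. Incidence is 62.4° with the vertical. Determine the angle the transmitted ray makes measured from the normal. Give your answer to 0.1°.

Snell's law: sin θ₂ = (V₂/V₁)·sin θ₁ = (466/1018)·sin 62.4° = 0.4057.
θ₂ = arcsin 0.4057 = 23.93° from the normal.

23.9°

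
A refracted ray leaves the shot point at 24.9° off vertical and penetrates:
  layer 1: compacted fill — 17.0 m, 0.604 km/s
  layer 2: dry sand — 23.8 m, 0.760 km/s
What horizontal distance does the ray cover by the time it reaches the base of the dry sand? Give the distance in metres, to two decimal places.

22.76 m

p = sin θ₁/V₁ = sin 24.9°/0.604 = 6.9708e-01 s/km is conserved through the stack.
Layer 1: θ = 24.90°; offset = 17.0·tan 24.90° = 7.8911 m.
Layer 2: sin θ = p·0.760 = 0.5298 → θ = 31.99°; offset = 23.8·tan 31.99° = 14.8665 m.
Total horizontal offset = 22.7576 m.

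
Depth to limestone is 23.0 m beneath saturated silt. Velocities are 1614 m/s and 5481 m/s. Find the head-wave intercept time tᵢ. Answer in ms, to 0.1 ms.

tᵢ = 2h·√(V₂²−V₁²)/(V₁V₂).
√(V₂²−V₁²) = √(5481²−1614²) = 5238.0 m/s.
tᵢ = 2·23.0·5238.0/(1614·5481) = 0.02724 s.

27.2 ms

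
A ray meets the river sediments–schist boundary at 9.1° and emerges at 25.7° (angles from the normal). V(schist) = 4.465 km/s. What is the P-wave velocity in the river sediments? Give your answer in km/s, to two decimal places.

1.63 km/s

Snell's law: sin 9.1°/V₁ = sin 25.7°/V₂.
V₁ = V₂·sin 9.1°/sin 25.7° = 4.465 × 0.3647 = 1.63 km/s.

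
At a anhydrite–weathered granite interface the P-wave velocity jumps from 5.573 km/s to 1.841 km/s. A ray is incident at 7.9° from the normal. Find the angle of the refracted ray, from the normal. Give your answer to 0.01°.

sin θ₁/V₁ = sin θ₂/V₂ ⇒ sin θ₂ = 1.841·sin 7.9°/5.573 = 1.841·0.1374/5.573 = 0.0454.
θ₂ = arcsin 0.0454 = 2.60° from the normal.

2.60°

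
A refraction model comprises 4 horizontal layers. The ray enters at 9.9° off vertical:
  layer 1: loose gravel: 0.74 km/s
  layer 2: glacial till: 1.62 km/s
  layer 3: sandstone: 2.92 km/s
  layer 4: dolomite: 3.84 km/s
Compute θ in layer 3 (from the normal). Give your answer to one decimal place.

42.7°

Snell's law across each interface conserves sin θ / V, so sin θ_3 = V_3·sin θ₁/V₁.
sin θ_3 = 2.92 × sin 9.9° / 0.74 = 0.6784.
θ_3 = arcsin 0.6784 = 42.72°.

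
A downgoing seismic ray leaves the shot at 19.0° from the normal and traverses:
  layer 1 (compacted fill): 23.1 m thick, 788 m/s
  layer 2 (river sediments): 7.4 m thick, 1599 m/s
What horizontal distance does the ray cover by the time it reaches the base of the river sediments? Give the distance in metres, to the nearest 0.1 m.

Apply Snell's law at each interface; in layer i the horizontal offset is hᵢ·tan θᵢ.
Layer 1: θ = 19.00°; offset = 23.1·tan 19.00° = 7.954 m.
Layer 2: sin θ = 1599·sin 19.0°/788 = 0.6606, θ = 41.35°; offset = 7.4·tan 41.35° = 6.512 m.
Σ offsets = 14.466 m.

14.5 m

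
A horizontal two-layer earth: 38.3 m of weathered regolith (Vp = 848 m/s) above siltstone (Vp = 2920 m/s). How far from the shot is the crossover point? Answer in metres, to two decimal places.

x_cross = 2h·√((V₂+V₁)/(V₂−V₁)).
(V₂+V₁)/(V₂−V₁) = (2920+848)/(2920−848) = 1.8185; √ = 1.3485.
x_cross = 2·38.3·1.3485 = 103.30 m.

103.30 m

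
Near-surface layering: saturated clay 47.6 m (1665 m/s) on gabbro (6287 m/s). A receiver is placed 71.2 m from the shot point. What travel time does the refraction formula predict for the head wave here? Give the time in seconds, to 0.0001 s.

0.0665 s

θ_c = arcsin(V₁/V₂) = arcsin(1665/6287) = 15.36°, cos θ_c = 0.9643.
Intercept time tᵢ = 2h cos θ_c / V₁ = 2·47.6·0.9643/1665 = 0.05514 s.
t = x/V₂ + tᵢ = 71.2/6287 + 0.05514 = 0.06646 s.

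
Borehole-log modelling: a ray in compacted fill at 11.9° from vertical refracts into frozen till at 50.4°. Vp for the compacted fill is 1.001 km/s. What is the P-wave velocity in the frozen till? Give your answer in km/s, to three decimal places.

sin 11.9° = 0.2062; sin 50.4° = 0.7705.
V₂ = V₁·(sin θ₂/sin θ₁) = 1.001·(0.7705/0.2062) = 3.740 km/s.

3.740 km/s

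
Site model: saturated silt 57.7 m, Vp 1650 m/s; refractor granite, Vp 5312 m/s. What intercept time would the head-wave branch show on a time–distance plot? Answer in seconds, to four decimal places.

0.0665 s

tᵢ = 2h·√(V₂²−V₁²)/(V₁V₂).
√(V₂²−V₁²) = √(5312²−1650²) = 5049.2 m/s.
tᵢ = 2·57.7·5049.2/(1650·5312) = 0.06648 s.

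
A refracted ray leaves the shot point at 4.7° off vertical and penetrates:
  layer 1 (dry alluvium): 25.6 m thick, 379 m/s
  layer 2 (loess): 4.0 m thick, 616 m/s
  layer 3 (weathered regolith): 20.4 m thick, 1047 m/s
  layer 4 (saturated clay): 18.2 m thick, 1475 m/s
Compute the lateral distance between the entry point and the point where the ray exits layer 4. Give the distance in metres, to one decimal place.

13.5 m

Ray parameter p = sin 4.7° / 379 m/s = 2.1620e-04 s/m.
Layer 1: θ = 4.70°; offset = 25.6·tan 4.70° = 2.105 m.
Layer 2: sin θ = p·616 = 0.1332 → θ = 7.65°; offset = 4.0·tan 7.65° = 0.537 m.
Layer 3: sin θ = p·1047 = 0.2264 → θ = 13.08°; offset = 20.4·tan 13.08° = 4.741 m.
Layer 4: sin θ = p·1475 = 0.3189 → θ = 18.60°; offset = 18.2·tan 18.60° = 6.123 m.
Summing the layer offsets gives 13.506 m.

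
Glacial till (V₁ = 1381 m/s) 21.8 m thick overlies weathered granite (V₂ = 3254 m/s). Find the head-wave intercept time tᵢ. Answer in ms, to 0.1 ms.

28.6 ms

θ_c = arcsin(V₁/V₂) = arcsin(1381/3254) = 25.11°; cos θ_c = 0.9055.
tᵢ = 2h·cos θ_c / V₁ = 2·21.8·0.9055 / 1381 = 0.02859 s.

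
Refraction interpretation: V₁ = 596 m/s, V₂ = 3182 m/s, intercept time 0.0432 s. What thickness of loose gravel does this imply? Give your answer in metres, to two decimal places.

θ_c = arcsin(596/3182) = 10.80°; cos θ_c = 0.9823.
tᵢ = 2h cos θ_c/V₁ ⇒ h = tᵢ·V₁/(2 cos θ_c) = 0.0432·596/(2·0.9823) = 13.11 m.

13.11 m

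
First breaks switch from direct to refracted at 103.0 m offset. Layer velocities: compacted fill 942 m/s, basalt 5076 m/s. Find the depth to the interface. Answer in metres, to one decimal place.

x_cross = 2h·√((V₂+V₁)/(V₂−V₁)) → h = x_cross / (2·√((V₂+V₁)/(V₂−V₁))).
√((V₂+V₁)/(V₂−V₁)) = √((5076+942)/(5076−942)) = 1.2065.
h = 103.0 / (2·1.2065) = 42.68 m.

42.7 m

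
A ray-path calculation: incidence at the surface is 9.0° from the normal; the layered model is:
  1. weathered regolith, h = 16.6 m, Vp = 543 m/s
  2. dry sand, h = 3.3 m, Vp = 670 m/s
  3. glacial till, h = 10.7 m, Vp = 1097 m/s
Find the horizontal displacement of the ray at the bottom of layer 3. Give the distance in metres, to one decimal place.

Apply Snell's law at each interface; in layer i the horizontal offset is hᵢ·tan θᵢ.
Layer 1: θ = 9.00°; offset = 16.6·tan 9.00° = 2.629 m.
Layer 2: sin θ = 670·sin 9.0°/543 = 0.1930, θ = 11.13°; offset = 3.3·tan 11.13° = 0.649 m.
Layer 3: sin θ = 1097·sin 9.0°/543 = 0.3160, θ = 18.42°; offset = 10.7·tan 18.42° = 3.564 m.
Total horizontal offset = 6.843 m.

6.8 m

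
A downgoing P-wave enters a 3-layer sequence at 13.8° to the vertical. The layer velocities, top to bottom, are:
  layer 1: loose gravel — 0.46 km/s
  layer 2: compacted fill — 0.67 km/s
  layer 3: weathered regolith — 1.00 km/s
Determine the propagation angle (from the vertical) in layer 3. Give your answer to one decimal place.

31.2°

Snell's law across each interface conserves sin θ / V, so sin θ_3 = V_3·sin θ₁/V₁.
sin θ_3 = 1.00 × sin 13.8° / 0.46 = 0.5186.
θ_3 = 31.24° from the vertical.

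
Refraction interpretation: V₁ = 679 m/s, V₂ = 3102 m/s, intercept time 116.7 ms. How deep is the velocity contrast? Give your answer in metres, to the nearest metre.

h = tᵢ·V₁·V₂ / (2·√(V₂²−V₁²)).
√(V₂²−V₁²) = √(3102² − 679²) = 3026.8 m/s.
h = 0.1167 s × 679 × 3102 / (2 × 3026.8) = 40.60 m.

41 m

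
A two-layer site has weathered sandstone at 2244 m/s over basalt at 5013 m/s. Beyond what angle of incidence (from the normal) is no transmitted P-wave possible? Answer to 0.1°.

At critical incidence the refracted ray runs along the interface (θ₂ = 90°), so sin θ_c = V₁/V₂.
θ_c = arcsin(2244/5013) = arcsin 0.4476 = 26.59°.

26.6°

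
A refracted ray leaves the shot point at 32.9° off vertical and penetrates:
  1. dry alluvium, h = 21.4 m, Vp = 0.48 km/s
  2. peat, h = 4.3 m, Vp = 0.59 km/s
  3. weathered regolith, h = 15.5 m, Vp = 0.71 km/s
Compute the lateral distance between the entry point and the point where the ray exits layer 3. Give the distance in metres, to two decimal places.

38.62 m

Apply Snell's law at each interface; in layer i the horizontal offset is hᵢ·tan θᵢ.
Layer 1: θ = 32.90°; offset = 21.4·tan 32.90° = 13.8443 m.
Layer 2: sin θ = 0.59·sin 32.9°/0.48 = 0.6677, θ = 41.89°; offset = 4.3·tan 41.89° = 3.8563 m.
Layer 3: sin θ = 0.71·sin 32.9°/0.48 = 0.8034, θ = 53.46°; offset = 15.5·tan 53.46° = 20.9168 m.
Σ offsets = 38.6174 m.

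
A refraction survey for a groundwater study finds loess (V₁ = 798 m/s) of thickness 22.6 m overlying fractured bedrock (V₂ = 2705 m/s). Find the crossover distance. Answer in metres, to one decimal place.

θ_c = arcsin(798/2705) = 17.16°, so cos θ_c = 0.9555 and tᵢ = 2h cos θ_c/V₁ = 0.0541 s.
At crossover x/V₁ = x/V₂ + tᵢ ⇒ x = tᵢ/(1/V₁ − 1/V₂) = 0.05412/(1.2531e-03 − 3.6969e-04) = 61.26 m.

61.3 m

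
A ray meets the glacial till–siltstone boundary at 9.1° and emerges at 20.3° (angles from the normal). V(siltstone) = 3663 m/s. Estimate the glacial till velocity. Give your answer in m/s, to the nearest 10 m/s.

sin 9.1° = 0.1582; sin 20.3° = 0.3469.
V₁ = V₂·(sin θ₁/sin θ₂) = 3663·(0.1582/0.3469) = 1669.86 m/s.

1670 m/s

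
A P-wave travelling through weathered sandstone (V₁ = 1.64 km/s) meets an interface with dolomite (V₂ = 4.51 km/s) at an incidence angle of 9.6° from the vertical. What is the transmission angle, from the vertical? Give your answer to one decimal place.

27.3°

sin θ₁/V₁ = sin θ₂/V₂ ⇒ sin θ₂ = 4.51·sin 9.6°/1.64 = 4.51·0.1668/1.64 = 0.4586.
θ₂ = sin⁻¹(0.4586) = 27.30° (from vertical).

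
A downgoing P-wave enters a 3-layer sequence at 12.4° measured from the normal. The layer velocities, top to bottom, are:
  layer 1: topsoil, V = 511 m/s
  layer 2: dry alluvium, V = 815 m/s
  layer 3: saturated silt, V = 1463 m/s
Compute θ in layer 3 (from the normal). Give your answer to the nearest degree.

38°

Snell's law across each interface conserves sin θ / V, so sin θ_3 = V_3·sin θ₁/V₁.
sin θ_3 = 1463 × sin 12.4° / 511 = 0.6148.
θ_3 = arcsin 0.6148 = 37.94°.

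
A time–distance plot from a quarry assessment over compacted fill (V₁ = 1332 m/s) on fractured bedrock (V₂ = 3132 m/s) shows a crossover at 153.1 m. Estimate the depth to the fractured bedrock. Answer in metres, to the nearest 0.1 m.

x_cross = 2h·√((V₂+V₁)/(V₂−V₁)) → h = x_cross / (2·√((V₂+V₁)/(V₂−V₁))).
√((V₂+V₁)/(V₂−V₁)) = √((3132+1332)/(3132−1332)) = 1.5748.
h = 153.1 / (2·1.5748) = 48.61 m.

48.6 m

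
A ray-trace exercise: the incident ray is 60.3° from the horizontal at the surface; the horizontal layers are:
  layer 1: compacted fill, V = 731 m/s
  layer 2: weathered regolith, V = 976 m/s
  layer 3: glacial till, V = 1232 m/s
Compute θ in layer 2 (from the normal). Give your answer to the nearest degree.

From the normal: θ₁ = 90° − 60.3° = 29.7°.
Snell's law across each interface conserves sin θ / V, so sin θ_2 = V_2·sin θ₁/V₁.
sin θ_2 = 976 × sin 29.7° / 731 = 0.6615.
θ_2 = arcsin 0.6615 = 41.42°.

41°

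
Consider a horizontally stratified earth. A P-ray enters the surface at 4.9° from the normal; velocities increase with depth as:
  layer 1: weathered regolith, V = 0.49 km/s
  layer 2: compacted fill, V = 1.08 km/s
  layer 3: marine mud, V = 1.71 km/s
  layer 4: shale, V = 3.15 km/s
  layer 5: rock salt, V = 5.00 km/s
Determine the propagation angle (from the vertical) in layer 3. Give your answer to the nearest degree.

17°

Ray parameter p = sin 4.9° / 0.49 = 1.7432e-01 s/km.
sin θ_3 = p·V_3 = 1.7432e-01 × 1.71 = 0.2981.
θ_3 = arcsin 0.2981 = 17.34°.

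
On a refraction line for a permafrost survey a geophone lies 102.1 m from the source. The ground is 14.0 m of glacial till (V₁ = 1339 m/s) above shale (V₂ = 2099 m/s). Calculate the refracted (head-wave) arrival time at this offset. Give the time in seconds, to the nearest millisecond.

θ_c = arcsin(V₁/V₂) = arcsin(1339/2099) = 39.64°, cos θ_c = 0.7701.
Intercept time tᵢ = 2h cos θ_c / V₁ = 2·14.0·0.7701/1339 = 0.01610 s.
t = x/V₂ + tᵢ = 102.1/2099 + 0.01610 = 0.06475 s.

0.065 s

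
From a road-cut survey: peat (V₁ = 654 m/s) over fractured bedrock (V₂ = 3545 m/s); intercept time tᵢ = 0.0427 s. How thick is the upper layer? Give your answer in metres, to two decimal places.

h = tᵢ·V₁·V₂ / (2·√(V₂²−V₁²)).
√(V₂²−V₁²) = √(3545² − 654²) = 3484.2 m/s.
h = 0.0427 s × 654 × 3545 / (2 × 3484.2) = 14.21 m.

14.21 m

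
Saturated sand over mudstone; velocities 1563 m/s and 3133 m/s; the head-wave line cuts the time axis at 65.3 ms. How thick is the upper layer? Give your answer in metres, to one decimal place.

h = tᵢ·V₁·V₂ / (2·√(V₂²−V₁²)).
√(V₂²−V₁²) = √(3133² − 1563²) = 2715.3 m/s.
h = 0.0653 s × 1563 × 3133 / (2 × 2715.3) = 58.88 m.

58.9 m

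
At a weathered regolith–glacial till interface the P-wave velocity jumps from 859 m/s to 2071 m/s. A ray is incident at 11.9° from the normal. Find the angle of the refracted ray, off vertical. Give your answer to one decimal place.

Snell's law: sin θ₂ = (V₂/V₁)·sin θ₁ = (2071/859)·sin 11.9° = 0.4971.
θ₂ = arcsin 0.4971 = 29.81° from the normal.

29.8°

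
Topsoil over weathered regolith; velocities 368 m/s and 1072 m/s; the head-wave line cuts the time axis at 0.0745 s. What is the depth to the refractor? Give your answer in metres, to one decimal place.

h = tᵢ·V₁·V₂ / (2·√(V₂²−V₁²)).
√(V₂²−V₁²) = √(1072² − 368²) = 1006.9 m/s.
h = 0.0745 s × 368 × 1072 / (2 × 1006.9) = 14.59 m.

14.6 m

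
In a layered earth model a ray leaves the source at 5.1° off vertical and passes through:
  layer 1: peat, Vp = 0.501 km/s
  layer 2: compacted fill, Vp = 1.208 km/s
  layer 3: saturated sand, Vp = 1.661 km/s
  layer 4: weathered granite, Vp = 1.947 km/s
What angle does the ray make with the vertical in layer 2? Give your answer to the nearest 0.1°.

Snell's law across each interface conserves sin θ / V, so sin θ_2 = V_2·sin θ₁/V₁.
sin θ_2 = 1.208 × sin 5.1° / 0.501 = 0.2143.
θ_2 = 12.38° from the vertical.

12.4°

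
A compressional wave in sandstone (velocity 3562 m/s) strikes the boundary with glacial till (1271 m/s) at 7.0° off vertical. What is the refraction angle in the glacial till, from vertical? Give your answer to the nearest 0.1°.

2.5°

sin θ₁/V₁ = sin θ₂/V₂ ⇒ sin θ₂ = 1271·sin 7.0°/3562 = 1271·0.1219/3562 = 0.0435.
θ₂ = arcsin 0.0435 = 2.49° from the normal.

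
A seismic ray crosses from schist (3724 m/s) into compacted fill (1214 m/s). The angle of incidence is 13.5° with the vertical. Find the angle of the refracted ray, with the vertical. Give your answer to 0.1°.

Snell's law: sin θ₂ = (V₂/V₁)·sin θ₁ = (1214/3724)·sin 13.5° = 0.0761.
θ₂ = sin⁻¹(0.0761) = 4.36° (from vertical).

4.4°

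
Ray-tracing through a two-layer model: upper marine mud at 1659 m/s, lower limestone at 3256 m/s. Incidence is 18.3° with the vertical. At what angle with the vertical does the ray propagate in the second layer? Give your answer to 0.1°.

38.0°

Snell's law: sin θ₂ = (V₂/V₁)·sin θ₁ = (3256/1659)·sin 18.3° = 0.6163.
θ₂ = sin⁻¹(0.6163) = 38.04° (from vertical).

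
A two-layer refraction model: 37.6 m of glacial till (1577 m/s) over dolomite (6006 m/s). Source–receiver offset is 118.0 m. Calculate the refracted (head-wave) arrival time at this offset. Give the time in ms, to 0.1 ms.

65.7 ms

t = x/V₂ + 2h·√(V₂²−V₁²)/(V₁V₂).
√(V₂²−V₁²) = √(6006²−1577²) = 5795.3 m/s; delay term = 2·37.6·5795.3/(1577·6006) = 0.04601 s.
t = 118.0/6006 + 0.04601 = 0.06566 s.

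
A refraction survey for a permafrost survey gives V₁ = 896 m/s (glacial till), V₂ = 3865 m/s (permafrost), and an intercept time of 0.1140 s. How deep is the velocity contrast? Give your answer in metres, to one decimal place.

52.5 m

h = tᵢ·V₁·V₂ / (2·√(V₂²−V₁²)).
√(V₂²−V₁²) = √(3865² − 896²) = 3759.7 m/s.
h = 0.114 s × 896 × 3865 / (2 × 3759.7) = 52.50 m.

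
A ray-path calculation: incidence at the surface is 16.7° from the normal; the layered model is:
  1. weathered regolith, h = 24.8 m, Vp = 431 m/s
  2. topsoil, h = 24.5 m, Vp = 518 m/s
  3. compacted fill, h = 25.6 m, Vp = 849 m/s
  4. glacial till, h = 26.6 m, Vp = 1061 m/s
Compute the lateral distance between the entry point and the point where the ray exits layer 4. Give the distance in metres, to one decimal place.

Apply Snell's law at each interface; in layer i the horizontal offset is hᵢ·tan θᵢ.
Layer 1: θ = 16.70°; offset = 24.8·tan 16.70° = 7.440 m.
Layer 2: sin θ = 518·sin 16.7°/431 = 0.3454, θ = 20.20°; offset = 24.5·tan 20.20° = 9.016 m.
Layer 3: sin θ = 849·sin 16.7°/431 = 0.5661, θ = 34.48°; offset = 25.6·tan 34.48° = 17.578 m.
Layer 4: sin θ = 1061·sin 16.7°/431 = 0.7074, θ = 45.02°; offset = 26.6·tan 45.02° = 26.622 m.
Summing the layer offsets gives 60.657 m.

60.7 m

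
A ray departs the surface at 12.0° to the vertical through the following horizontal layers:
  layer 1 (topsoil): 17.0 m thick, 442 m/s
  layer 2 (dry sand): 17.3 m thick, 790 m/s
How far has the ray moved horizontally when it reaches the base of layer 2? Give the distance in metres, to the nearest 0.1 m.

Apply Snell's law at each interface; in layer i the horizontal offset is hᵢ·tan θᵢ.
Layer 1: θ = 12.00°; offset = 17.0·tan 12.00° = 3.613 m.
Layer 2: sin θ = 790·sin 12.0°/442 = 0.3716, θ = 21.81°; offset = 17.3·tan 21.81° = 6.925 m.
Total horizontal offset = 10.538 m.

10.5 m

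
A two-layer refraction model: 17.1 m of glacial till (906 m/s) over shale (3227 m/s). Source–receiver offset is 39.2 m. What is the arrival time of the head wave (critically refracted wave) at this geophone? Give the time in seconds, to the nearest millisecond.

0.048 s

θ_c = arcsin(V₁/V₂) = arcsin(906/3227) = 16.31°, cos θ_c = 0.9598.
Intercept time tᵢ = 2h cos θ_c / V₁ = 2·17.1·0.9598/906 = 0.03623 s.
t = x/V₂ + tᵢ = 39.2/3227 + 0.03623 = 0.04838 s.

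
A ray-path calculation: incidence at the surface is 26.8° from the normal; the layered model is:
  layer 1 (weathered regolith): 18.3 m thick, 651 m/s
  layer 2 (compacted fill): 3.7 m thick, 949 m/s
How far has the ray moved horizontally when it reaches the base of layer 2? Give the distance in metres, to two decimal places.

p = sin θ₁/V₁ = sin 26.8°/651 = 6.9259e-04 s/m is conserved through the stack.
Layer 1: θ = 26.80°; offset = 18.3·tan 26.80° = 9.2440 m.
Layer 2: sin θ = p·949 = 0.6573 → θ = 41.09°; offset = 3.7·tan 41.09° = 3.2268 m.
Summing the layer offsets gives 12.4708 m.

12.47 m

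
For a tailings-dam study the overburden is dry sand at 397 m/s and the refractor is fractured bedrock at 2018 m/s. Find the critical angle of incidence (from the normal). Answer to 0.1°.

11.3°

At critical incidence the refracted ray runs along the interface (θ₂ = 90°), so sin θ_c = V₁/V₂.
θ_c = arcsin(397/2018) = arcsin 0.1967 = 11.35°.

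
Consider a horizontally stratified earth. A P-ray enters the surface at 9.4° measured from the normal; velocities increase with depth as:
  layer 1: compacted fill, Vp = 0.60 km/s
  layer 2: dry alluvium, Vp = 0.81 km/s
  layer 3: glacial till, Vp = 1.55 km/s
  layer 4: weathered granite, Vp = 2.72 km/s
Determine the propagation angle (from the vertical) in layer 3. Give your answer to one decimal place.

25.0°

Ray parameter p = sin 9.4° / 0.60 = 2.7221e-01 s/km.
sin θ_3 = p·V_3 = 2.7221e-01 × 1.55 = 0.4219.
θ_3 = 24.96° from the vertical.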